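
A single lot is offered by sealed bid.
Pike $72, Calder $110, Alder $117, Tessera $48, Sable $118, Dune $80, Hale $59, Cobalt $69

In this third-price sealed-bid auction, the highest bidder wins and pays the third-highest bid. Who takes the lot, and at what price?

Sable pays $110

Bids in order: 118 (Sable) > 117 (Alder) > 110 (Calder) > 80 (Dune) > 72 (Pike) > 69 (Cobalt) > …
Sable wins; payment is bid #3 in the ranking = $110.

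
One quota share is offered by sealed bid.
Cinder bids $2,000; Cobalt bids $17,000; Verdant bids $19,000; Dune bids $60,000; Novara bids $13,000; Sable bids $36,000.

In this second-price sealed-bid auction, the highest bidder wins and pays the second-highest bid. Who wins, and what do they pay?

Dune pays $36,000

Rule: the highest bidder wins and pays the second-highest bid.
Bids ranked: 60,000 (Dune) > 36,000 (Sable) > 19,000 (Verdant) > 17,000 (Cobalt) > 13,000 (Novara) > 2,000 (Cinder)
Dune wins with the highest bid; price is set by the runner-up at $36,000.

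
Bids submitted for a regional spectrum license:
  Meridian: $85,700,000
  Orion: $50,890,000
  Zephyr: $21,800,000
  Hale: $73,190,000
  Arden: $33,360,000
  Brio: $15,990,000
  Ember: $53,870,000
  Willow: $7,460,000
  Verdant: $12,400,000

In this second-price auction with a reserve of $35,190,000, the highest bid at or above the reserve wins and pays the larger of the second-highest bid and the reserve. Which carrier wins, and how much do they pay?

Bids ranked: 85,700,000 (Meridian) > 73,190,000 (Hale) > 53,870,000 (Ember) > 50,890,000 (Orion) > 33,360,000 (Arden) > 21,800,000 (Zephyr) > …
Meridian has the top bid at or above the reserve ($85,700,000).
Second-highest bid $73,190,000 exceeds the reserve $35,190,000 → payment $73,190,000.

Meridian pays $73,190,000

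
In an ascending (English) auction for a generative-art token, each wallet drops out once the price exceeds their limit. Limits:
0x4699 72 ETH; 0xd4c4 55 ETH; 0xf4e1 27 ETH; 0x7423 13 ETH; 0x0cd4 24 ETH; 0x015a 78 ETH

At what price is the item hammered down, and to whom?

0x015a wins at 72 ETH

Sorting limits: 78 (0x015a) > 72 (0x4699) > 55 (0xd4c4) > 27 (0xf4e1) > 24 (0x0cd4) > 13 (0x7423)
Once the price passes 72 ETH, only 0x015a is left; the hammer falls at 0x4699's limit of 72 ETH.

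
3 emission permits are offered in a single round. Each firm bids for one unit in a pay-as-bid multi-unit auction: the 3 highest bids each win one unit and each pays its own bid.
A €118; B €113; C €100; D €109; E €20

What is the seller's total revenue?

Total revenue: €340

Bids ranked high→low: 118 (A), 113 (B), 109 (D), 100 (C), 20 (E)
Top 3: A, B, D.
Total revenue = 118 + 113 + 109 = €340.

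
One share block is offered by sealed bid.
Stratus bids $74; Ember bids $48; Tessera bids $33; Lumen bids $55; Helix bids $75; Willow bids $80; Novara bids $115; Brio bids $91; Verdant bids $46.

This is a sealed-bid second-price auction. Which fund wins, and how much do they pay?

Novara pays $91

Bids in order: 115 (Novara) > 91 (Brio) > 80 (Willow) > 75 (Helix) > 74 (Stratus) > 55 (Lumen) > …
Novara is highest; pays the second-highest bid, $91.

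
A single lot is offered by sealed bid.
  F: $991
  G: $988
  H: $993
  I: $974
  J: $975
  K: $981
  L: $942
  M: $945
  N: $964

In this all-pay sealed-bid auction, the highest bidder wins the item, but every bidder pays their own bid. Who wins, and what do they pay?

Rule: the highest bidder wins the item, but every bidder pays their own bid.
Bids ranked: 993 (H) > 991 (F) > 988 (G) > 981 (K) > 975 (J) > 974 (I) > …
H wins with the top bid; all bids are sunk regardless.

H pays $993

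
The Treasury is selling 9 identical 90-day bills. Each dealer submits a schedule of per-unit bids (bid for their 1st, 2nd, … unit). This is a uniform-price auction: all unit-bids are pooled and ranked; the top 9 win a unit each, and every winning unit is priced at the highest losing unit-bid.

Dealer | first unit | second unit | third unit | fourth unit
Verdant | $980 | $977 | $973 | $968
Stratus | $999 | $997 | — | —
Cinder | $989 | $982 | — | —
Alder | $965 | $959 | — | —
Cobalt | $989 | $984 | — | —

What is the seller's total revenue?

Total revenue: $8,712

All unit-bids, highest first — top 9: 999 (Stratus-1), 997 (Stratus-2), 989 (Cinder-1), 989 (Cobalt-1), 984 (Cobalt-2), 982 (Cinder-2), 980 (Verdant-1), 977 (Verdant-2), 973 (Verdant-3)
First bid not allocated: $968.
Allocation: Cinder 2, Cobalt 2, Stratus 2, Verdant 3. Every unit priced at $968.
Revenue = 9 × 968 = $8,712.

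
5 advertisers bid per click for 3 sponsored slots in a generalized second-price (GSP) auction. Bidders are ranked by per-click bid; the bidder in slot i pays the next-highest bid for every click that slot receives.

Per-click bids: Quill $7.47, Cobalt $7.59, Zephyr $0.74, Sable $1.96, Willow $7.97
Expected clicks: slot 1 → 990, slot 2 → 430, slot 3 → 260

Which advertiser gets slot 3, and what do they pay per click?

Quill; $1.96 per click

Per-click bids in order: $7.97 (Willow) > $7.59 (Cobalt) > $7.47 (Quill) > $1.96 (Sable) > …
Slot 3 goes to the third-ranked bidder, Quill, who pays the next bid down: $1.96/click.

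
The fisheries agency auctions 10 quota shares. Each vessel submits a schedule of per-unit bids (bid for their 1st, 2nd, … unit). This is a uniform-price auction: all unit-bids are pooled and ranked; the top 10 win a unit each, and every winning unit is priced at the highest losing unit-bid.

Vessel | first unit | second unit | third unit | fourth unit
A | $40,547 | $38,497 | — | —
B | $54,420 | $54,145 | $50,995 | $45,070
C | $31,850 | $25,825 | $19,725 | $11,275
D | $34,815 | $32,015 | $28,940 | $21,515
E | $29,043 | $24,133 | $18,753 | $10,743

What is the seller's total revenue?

Total revenue: $289,400

Pooled unit-bids ranked (top 10): 54,420 (B-1), 54,145 (B-2), 50,995 (B-3), 45,070 (B-4), 40,547 (A-1), 38,497 (A-2), 34,815 (D-1), 32,015 (D-2), 31,850 (C-1), 29,043 (E-1)
First bid not allocated: $28,940.
Allocation: A 2, B 4, C 1, D 2, E 1. Every unit priced at $28,940.
Revenue = 10 × 28,940 = $289,400.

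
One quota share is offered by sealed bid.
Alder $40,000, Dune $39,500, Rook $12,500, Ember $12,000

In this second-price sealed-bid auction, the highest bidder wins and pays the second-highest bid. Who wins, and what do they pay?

Sorting bids: 40,000 (Alder) > 39,500 (Dune) > 12,500 (Rook) > 12,000 (Ember)
Alder wins with the highest bid; price is set by the runner-up at $39,500.

Alder pays $39,500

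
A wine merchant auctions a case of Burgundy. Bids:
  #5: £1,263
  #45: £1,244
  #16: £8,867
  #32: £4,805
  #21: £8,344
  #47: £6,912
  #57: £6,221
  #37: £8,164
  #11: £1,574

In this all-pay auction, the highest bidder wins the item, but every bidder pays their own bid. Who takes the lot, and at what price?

#16 pays £8,867

Rule: the highest bidder wins the item, but every bidder pays their own bid.
Bids in order: 8,867 (#16) > 8,344 (#21) > 8,164 (#37) > 6,912 (#47) > 6,221 (#57) > 4,805 (#32) > …
#16 is highest and takes the item; every bidder forfeits their bid.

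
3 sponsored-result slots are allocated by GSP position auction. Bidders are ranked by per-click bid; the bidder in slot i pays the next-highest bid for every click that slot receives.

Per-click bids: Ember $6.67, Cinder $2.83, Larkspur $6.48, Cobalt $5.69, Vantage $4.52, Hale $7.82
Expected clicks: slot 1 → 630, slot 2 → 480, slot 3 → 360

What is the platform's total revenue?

Total revenue: $9360.90

Sorting advertisers: $7.82 (Hale) > $6.67 (Ember) > $6.48 (Larkspur) > $5.69 (Cobalt) > …
Slot 1: Hale pays $6.67 × 630 = $4202.10
Slot 2: Ember pays $6.48 × 480 = $3110.40
Slot 3: Larkspur pays $5.69 × 360 = $2048.40
Total = $9360.90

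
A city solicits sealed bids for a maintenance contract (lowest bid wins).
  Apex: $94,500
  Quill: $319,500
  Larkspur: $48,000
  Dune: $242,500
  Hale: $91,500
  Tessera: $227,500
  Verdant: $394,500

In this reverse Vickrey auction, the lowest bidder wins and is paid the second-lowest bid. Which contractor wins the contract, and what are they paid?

Larkspur is paid $91,500

Bids ranked: 48,000 (Larkspur) < 91,500 (Hale) < 94,500 (Apex) < 227,500 (Tessera) < 242,500 (Dune) < 319,500 (Quill) < …
Larkspur wins with the lowest bid; price is set by the runner-up at $91,500.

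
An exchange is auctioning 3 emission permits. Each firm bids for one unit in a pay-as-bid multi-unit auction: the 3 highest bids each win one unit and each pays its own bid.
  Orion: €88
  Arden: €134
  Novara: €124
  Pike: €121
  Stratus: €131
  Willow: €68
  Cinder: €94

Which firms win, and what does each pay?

Arden €134, Stratus €131, Novara €124

Bids ranked high→low: 134 (Arden), 131 (Stratus), 124 (Novara), 121 (Pike), 94 (Cinder), …
Top 3: Arden, Stratus, Novara.
Each winner pays its own bid: Arden €134, Stratus €131, Novara €124.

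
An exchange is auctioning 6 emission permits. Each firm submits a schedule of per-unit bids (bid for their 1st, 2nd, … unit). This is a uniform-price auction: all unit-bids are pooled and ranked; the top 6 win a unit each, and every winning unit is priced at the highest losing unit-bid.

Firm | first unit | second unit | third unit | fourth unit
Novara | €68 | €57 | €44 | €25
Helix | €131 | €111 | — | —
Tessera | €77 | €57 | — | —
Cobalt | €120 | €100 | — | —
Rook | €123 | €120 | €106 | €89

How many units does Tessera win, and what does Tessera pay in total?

Merging the schedules and taking the best 6: 131 (Helix-1), 123 (Rook-1), 120 (Cobalt-1), 120 (Rook-2), 111 (Helix-2), 106 (Rook-3)
Highest rejected unit-bid = €100.
Tessera wins 0 unit(s) at €100 each.

Tessera: 0 units, pays €0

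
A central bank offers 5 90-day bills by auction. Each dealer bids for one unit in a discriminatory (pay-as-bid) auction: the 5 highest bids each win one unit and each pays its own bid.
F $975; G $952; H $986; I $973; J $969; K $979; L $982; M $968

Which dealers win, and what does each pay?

H $986, L $982, K $979, F $975, I $973

Bids ranked high→low: 986 (H), 982 (L), 979 (K), 975 (F), 973 (I), 969 (J), 968 (M), …
Winners (5 units): H, L, K, F, I.
Each winner pays its own bid: H $986, L $982, K $979, F $975, I $973.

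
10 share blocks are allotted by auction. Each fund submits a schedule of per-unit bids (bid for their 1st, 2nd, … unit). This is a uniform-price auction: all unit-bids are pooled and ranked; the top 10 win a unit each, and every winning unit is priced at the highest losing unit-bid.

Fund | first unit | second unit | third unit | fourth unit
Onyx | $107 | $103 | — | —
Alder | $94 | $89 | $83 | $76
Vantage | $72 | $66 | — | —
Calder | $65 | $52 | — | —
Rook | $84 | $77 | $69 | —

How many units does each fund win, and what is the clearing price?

Alder 4, Onyx 2, Rook 3, Vantage 1; clearing price $66

Merging the schedules and taking the best 10: 107 (Onyx-1), 103 (Onyx-2), 94 (Alder-1), 89 (Alder-2), 84 (Rook-1), 83 (Alder-3), 77 (Rook-2), 76 (Alder-4), 72 (Vantage-1), 69 (Rook-3)
First bid not allocated: $66.
Allocation: Alder 4, Onyx 2, Rook 3, Vantage 1.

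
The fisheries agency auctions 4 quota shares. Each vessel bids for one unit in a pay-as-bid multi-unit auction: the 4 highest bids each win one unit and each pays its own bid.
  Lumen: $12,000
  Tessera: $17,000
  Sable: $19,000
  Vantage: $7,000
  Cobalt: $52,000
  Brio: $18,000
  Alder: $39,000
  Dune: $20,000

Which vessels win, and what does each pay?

Cobalt $52,000, Alder $39,000, Dune $20,000, Sable $19,000

Bids ranked high→low: 52,000 (Cobalt), 39,000 (Alder), 20,000 (Dune), 19,000 (Sable), 18,000 (Brio), 17,000 (Tessera), …
The 4 highest are Cobalt, Alder, Dune, Sable.
Each winner pays its own bid: Cobalt $52,000, Alder $39,000, Dune $20,000, Sable $19,000.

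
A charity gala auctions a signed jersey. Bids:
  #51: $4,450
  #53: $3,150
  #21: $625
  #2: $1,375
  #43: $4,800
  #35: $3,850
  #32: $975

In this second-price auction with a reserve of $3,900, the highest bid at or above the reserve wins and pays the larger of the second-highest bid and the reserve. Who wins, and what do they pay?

Second-price auction with a reserve of $3,900: the highest bid at or above the reserve wins and pays the larger of the second-highest bid and the reserve.
Sorting bids: 4,800 (#43) > 4,450 (#51) > 3,850 (#35) > 3,150 (#53) > 1,375 (#2) > 975 (#32) > …
Highest eligible bid: #43 at $4,800.
max(second-highest $4,450, reserve $3,900) = $4,450; the reserve does not bind.

#43 pays $4,450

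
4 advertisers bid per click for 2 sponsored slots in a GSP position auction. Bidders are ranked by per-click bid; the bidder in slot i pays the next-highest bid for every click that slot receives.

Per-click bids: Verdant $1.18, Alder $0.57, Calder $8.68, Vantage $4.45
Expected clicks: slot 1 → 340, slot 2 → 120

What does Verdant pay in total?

Ranked by bid: $8.68 (Calder) > $4.45 (Vantage) > $1.18 (Verdant) > …
Verdant ranks below slot 2 → no slot, pays nothing.

Verdant pays $0.00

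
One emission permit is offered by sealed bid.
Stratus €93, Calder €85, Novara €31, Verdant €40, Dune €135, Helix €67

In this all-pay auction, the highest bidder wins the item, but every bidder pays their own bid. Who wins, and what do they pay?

Dune pays €135

All-pay auction: the highest bidder wins the item, but every bidder pays their own bid.
Bids in order: 135 (Dune) > 93 (Stratus) > 85 (Calder) > 67 (Helix) > 40 (Verdant) > 31 (Novara)
Dune wins with the top bid; all bids are sunk regardless.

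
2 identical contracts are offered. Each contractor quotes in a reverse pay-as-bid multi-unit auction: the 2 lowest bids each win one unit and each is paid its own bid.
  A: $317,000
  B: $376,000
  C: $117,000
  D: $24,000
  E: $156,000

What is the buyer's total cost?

Total cost: $141,000

Ordering the bids: 24,000 (D), 117,000 (C), 156,000 (E), 317,000 (A), …
Lowest 2: D, C.
Total cost = 24,000 + 117,000 = $141,000.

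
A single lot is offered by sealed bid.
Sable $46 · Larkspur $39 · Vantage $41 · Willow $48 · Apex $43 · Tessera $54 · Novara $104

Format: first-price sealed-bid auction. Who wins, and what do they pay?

Novara pays $104

Bids in order: 104 (Novara) > 54 (Tessera) > 48 (Willow) > 46 (Sable) > 43 (Apex) > 41 (Vantage) > …
First-price: Novara pays what they bid, $104.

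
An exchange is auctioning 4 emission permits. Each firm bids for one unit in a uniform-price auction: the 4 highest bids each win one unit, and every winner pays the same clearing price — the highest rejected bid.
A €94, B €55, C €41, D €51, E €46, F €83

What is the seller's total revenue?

Sorting: 94 (A), 83 (F), 55 (B), 51 (D), 46 (E), 41 (C)
Winners (4 units): A, F, B, D.
First losing bid is E's €46, which sets the uniform price.
Total revenue = 4 × €46 = €184.

Total revenue: €184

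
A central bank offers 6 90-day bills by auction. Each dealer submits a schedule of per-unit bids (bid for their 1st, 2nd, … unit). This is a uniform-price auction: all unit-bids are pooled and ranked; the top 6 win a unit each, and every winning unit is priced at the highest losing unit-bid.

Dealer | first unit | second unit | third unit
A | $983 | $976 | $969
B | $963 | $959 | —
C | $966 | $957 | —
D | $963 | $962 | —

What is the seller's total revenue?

Total revenue: $5,772

All unit-bids, highest first — top 6: 983 (A-1), 976 (A-2), 969 (A-3), 966 (C-1), 963 (B-1), 963 (D-1)
First bid not allocated: $962.
Allocation: A 3, B 1, C 1, D 1. Every unit priced at $962.
Revenue = 6 × 962 = $5,772.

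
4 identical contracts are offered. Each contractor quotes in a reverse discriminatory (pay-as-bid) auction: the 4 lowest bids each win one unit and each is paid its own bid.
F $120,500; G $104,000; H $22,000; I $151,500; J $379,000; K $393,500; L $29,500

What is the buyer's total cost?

Total cost: $276,000

Ordering the bids: 22,000 (H), 29,500 (L), 104,000 (G), 120,500 (F), 151,500 (I), 379,000 (J), …
Winners (4 units): H, L, G, F.
Total cost = 22,000 + 29,500 + 104,000 + 120,500 = $276,000.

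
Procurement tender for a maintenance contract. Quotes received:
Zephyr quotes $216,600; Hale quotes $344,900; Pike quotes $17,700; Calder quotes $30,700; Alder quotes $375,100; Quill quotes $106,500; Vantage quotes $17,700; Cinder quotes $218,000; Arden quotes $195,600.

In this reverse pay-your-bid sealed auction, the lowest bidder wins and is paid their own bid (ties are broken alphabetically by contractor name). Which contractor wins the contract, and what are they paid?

Pike is paid $17,700

Reverse pay-your-bid sealed auction: the lowest bidder wins and is paid their own bid.
Bids ranked: 17,700 (Pike) < 17,700 (Vantage) < 30,700 (Calder) < 106,500 (Quill) < 195,600 (Arden) < 216,600 (Zephyr) < …
Pike and Vantage tie at $17,700; tie-break gives it to Pike.
First-price: Pike is paid what they bid, $17,700.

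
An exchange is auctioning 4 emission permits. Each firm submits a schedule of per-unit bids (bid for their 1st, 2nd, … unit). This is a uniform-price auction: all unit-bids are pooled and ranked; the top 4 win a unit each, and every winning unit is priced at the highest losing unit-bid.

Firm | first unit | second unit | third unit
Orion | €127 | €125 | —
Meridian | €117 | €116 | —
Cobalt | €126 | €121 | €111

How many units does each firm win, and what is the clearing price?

Pooled unit-bids ranked (top 4): 127 (Orion-1), 126 (Cobalt-1), 125 (Orion-2), 121 (Cobalt-2)
First bid not allocated: €117.
Allocation: Cobalt 2, Orion 2.

Cobalt 2, Orion 2; clearing price €117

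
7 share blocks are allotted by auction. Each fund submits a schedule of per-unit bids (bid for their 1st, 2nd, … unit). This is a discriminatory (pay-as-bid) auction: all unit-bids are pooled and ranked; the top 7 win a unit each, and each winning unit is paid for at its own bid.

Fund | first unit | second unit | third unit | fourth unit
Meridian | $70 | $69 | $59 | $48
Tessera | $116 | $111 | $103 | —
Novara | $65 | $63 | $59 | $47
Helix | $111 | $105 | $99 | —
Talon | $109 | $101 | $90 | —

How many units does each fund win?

All unit-bids, highest first — top 7: 116 (Tessera-1), 111 (Tessera-2), 111 (Helix-1), 109 (Talon-1), 105 (Helix-2), 103 (Tessera-3), 101 (Talon-2)
Next rejected bid: $99 (not a price — pay-as-bid).
Allocation: Helix 2, Talon 2, Tessera 3.

Helix 2, Talon 2, Tessera 3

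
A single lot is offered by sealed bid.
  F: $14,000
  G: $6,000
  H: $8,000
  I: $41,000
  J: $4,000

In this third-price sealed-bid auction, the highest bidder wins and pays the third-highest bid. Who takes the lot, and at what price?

I pays $8,000

Bids ranked: 41,000 (I) > 14,000 (F) > 8,000 (H) > 6,000 (G) > 4,000 (J)
I is highest; pays the third-highest bid, $8,000.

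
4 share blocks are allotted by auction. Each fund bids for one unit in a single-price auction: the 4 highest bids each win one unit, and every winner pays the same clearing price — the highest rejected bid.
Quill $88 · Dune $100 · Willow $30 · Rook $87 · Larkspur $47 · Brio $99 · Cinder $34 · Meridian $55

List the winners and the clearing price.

Dune, Brio, Quill, Rook; each pays $55

Ordering the bids: 100 (Dune), 99 (Brio), 88 (Quill), 87 (Rook), 55 (Meridian), 47 (Larkspur), …
The 4 highest are Dune, Brio, Quill, Rook.
First losing bid is Meridian's $55, which sets the uniform price.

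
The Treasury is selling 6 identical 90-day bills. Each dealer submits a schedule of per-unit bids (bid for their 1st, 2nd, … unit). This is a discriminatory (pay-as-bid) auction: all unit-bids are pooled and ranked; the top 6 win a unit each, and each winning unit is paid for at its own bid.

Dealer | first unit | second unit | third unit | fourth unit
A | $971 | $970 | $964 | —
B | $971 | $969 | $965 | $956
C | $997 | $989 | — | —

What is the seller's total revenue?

Total revenue: $5,867

Merging the schedules and taking the best 6: 997 (C-1), 989 (C-2), 971 (A-1), 971 (B-1), 970 (A-2), 969 (B-2)
Next rejected bid: $965 (not a price — pay-as-bid).
Each winning unit pays its own bid.
Revenue = 997 + 989 + 971 + 971 + 970 + 969 = $5,867.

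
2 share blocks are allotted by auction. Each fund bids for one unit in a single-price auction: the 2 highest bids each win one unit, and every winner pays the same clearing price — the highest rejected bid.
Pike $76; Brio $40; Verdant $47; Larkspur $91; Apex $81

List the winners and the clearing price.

Sorting: 91 (Larkspur), 81 (Apex), 76 (Pike), 47 (Verdant), …
Winners (2 units): Larkspur, Apex.
Highest unsuccessful bid: $76 → clearing price.

Larkspur, Apex; each pays $76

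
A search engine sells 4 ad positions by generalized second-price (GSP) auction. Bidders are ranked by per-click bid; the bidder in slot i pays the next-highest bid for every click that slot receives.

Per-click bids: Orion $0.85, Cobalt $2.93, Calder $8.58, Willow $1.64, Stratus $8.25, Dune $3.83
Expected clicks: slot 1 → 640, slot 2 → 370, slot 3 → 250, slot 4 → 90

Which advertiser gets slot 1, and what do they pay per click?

Calder; $8.25 per click

Sorting advertisers: $8.58 (Calder) > $8.25 (Stratus) > $3.83 (Dune) > $2.93 (Cobalt) > $1.64 (Willow) > …
Slot 1 goes to the first-ranked bidder, Calder, who pays the next bid down: $8.25/click.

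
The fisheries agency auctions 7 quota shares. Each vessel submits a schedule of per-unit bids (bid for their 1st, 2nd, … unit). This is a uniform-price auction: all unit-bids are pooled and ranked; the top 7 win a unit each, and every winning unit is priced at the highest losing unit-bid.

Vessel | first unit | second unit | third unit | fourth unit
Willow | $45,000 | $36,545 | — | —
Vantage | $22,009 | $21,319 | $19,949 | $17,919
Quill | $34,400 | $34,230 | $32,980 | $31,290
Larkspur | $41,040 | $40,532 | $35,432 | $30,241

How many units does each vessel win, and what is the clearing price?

Larkspur 3, Quill 2, Willow 2; clearing price $32,980

All unit-bids, highest first — top 7: 45,000 (Willow-1), 41,040 (Larkspur-1), 40,532 (Larkspur-2), 36,545 (Willow-2), 35,432 (Larkspur-3), 34,400 (Quill-1), 34,230 (Quill-2)
Highest rejected unit-bid = $32,980.
Allocation: Larkspur 3, Quill 2, Willow 2.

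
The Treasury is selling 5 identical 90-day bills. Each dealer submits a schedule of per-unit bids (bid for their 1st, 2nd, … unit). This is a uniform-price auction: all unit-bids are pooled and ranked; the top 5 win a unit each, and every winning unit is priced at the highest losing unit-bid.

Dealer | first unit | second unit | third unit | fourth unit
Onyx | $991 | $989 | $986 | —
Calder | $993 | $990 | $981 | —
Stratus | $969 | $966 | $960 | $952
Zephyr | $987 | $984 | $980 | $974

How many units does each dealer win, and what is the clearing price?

All unit-bids, highest first — top 5: 993 (Calder-1), 991 (Onyx-1), 990 (Calder-2), 989 (Onyx-2), 987 (Zephyr-1)
The (k+1)-th unit-bid is $986.
Allocation: Calder 2, Onyx 2, Zephyr 1.

Calder 2, Onyx 2, Zephyr 1; clearing price $986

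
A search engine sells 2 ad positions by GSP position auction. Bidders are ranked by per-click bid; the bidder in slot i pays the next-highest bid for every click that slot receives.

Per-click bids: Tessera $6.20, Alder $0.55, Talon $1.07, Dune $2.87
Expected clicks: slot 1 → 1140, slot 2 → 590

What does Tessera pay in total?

Tessera pays $3271.80

Per-click bids in order: $6.20 (Tessera) > $2.87 (Dune) > $1.07 (Talon) > …
Tessera holds slot 1 → pays next bid $2.87 × 1140 clicks = $3271.80.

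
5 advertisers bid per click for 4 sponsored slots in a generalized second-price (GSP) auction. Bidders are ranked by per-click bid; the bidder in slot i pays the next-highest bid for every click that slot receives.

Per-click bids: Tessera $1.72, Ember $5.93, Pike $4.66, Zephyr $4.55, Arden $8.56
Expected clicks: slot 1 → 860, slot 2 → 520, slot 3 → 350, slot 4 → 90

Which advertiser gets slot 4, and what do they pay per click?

Per-click bids in order: $8.56 (Arden) > $5.93 (Ember) > $4.66 (Pike) > $4.55 (Zephyr) > $1.72 (Tessera)
Slot 4 goes to the fourth-ranked bidder, Zephyr, who pays the next bid down: $1.72/click.

Zephyr; $1.72 per click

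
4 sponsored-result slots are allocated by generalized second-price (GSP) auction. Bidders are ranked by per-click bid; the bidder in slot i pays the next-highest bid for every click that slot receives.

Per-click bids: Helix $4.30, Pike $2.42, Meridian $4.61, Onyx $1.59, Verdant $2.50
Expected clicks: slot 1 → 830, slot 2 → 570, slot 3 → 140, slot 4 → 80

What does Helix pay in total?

Helix pays $1425.00

Per-click bids in order: $4.61 (Meridian) > $4.30 (Helix) > $2.50 (Verdant) > $2.42 (Pike) > $1.59 (Onyx)
Helix holds slot 2 → pays next bid $2.50 × 570 clicks = $1425.00.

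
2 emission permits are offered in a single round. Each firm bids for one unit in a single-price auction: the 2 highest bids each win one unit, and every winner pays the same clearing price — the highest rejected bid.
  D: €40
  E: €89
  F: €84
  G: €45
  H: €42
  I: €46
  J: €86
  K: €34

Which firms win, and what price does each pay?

Sorting: 89 (E), 86 (J), 84 (F), 46 (I), …
Top 2: E, J.
Clearing price = highest rejected bid = €84.

E, J; each pays €84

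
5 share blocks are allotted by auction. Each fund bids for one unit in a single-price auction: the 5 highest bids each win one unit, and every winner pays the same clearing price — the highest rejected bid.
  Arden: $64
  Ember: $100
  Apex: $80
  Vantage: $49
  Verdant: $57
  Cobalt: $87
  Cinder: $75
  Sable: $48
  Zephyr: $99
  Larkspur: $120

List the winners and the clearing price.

Ordering the bids: 120 (Larkspur), 100 (Ember), 99 (Zephyr), 87 (Cobalt), 80 (Apex), 75 (Cinder), 64 (Arden), …
Winners (5 units): Larkspur, Ember, Zephyr, Cobalt, Apex.
Clearing price = highest rejected bid = $75.

Larkspur, Ember, Zephyr, Cobalt, Apex; each pays $75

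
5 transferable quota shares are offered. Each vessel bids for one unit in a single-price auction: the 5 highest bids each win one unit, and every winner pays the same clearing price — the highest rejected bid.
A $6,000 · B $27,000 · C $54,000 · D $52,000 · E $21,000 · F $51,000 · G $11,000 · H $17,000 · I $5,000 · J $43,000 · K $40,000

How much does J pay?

J pays $27,000

Ordering the bids: 54,000 (C), 52,000 (D), 51,000 (F), 43,000 (J), 40,000 (K), 27,000 (B), 21,000 (E), …
Winners (5 units): C, D, F, J, K.
First losing bid is B's $27,000, which sets the uniform price.
J wins → pays $27,000.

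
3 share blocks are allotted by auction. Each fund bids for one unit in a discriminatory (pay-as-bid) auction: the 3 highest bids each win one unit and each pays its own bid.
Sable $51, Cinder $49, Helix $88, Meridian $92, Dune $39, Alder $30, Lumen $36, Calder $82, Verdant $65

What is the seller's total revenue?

Sorting: 92 (Meridian), 88 (Helix), 82 (Calder), 65 (Verdant), 51 (Sable), …
Winners (3 units): Meridian, Helix, Calder.
Total revenue = 92 + 88 + 82 = $262.

Total revenue: $262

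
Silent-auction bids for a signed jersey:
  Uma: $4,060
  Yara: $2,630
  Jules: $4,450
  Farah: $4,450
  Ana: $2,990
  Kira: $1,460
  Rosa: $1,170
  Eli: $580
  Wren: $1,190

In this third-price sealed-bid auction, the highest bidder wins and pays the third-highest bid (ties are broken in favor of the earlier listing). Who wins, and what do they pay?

Jules pays $4,060

Third-price sealed-bid auction: the highest bidder wins and pays the third-highest bid.
Sorting bids: 4,450 (Jules) > 4,450 (Farah) > 4,060 (Uma) > 2,990 (Ana) > 2,630 (Yara) > 1,460 (Kira) > …
Jules and Farah tie at $4,450; tie-break gives it to Jules.
Jules is highest; pays the third-highest bid, $4,060.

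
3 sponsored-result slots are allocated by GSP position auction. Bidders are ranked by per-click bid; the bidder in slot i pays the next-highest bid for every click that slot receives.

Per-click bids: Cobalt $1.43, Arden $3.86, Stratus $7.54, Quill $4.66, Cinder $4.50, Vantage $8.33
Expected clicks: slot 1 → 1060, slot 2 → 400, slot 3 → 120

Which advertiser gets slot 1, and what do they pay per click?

Vantage; $7.54 per click

Ranked by bid: $8.33 (Vantage) > $7.54 (Stratus) > $4.66 (Quill) > $4.50 (Cinder) > …
Slot 1 goes to the first-ranked bidder, Vantage, who pays the next bid down: $7.54/click.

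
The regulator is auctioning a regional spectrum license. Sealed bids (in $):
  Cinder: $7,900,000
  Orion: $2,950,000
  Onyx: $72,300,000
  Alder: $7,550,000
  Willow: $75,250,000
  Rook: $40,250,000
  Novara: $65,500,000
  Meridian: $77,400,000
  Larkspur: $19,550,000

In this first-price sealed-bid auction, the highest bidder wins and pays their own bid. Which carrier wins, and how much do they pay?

First-price sealed-bid auction: the highest bidder wins and pays their own bid.
Bids in order: 77,400,000 (Meridian) > 75,250,000 (Willow) > 72,300,000 (Onyx) > 65,500,000 (Novara) > 40,250,000 (Rook) > 19,550,000 (Larkspur) > …
First-price: Meridian pays what they bid, $77,400,000.

Meridian pays $77,400,000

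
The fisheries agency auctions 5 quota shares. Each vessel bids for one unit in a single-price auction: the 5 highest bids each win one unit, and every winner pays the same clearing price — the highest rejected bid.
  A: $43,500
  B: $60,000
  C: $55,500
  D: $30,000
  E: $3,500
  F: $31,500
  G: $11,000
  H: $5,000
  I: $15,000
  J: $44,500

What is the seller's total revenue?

Sorting: 60,000 (B), 55,500 (C), 44,500 (J), 43,500 (A), 31,500 (F), 30,000 (D), 15,000 (I), …
Winners (5 units): B, C, J, A, F.
Highest unsuccessful bid: $30,000 → clearing price.
Total revenue = 5 × $30,000 = $150,000.

Total revenue: $150,000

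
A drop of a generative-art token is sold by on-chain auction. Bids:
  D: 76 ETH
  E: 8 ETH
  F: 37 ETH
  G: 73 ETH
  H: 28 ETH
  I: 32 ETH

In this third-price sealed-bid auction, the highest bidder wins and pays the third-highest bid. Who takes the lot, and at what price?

Bids in order: 76 (D) > 73 (G) > 37 (F) > 32 (I) > 28 (H) > 8 (E)
D is highest; pays the third-highest bid, 37 ETH.

D pays 37 ETH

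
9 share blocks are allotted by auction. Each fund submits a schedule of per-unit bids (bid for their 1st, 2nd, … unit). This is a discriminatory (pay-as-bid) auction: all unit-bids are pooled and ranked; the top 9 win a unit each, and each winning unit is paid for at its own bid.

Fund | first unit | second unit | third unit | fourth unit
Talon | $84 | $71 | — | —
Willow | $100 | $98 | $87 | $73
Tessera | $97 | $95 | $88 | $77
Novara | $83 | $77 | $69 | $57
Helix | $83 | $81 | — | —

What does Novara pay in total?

Novara pays $83

All unit-bids, highest first — top 9: 100 (Willow-1), 98 (Willow-2), 97 (Tessera-1), 95 (Tessera-2), 88 (Tessera-3), 87 (Willow-3), 84 (Talon-1), 83 (Novara-1), 83 (Helix-1)
Next rejected bid: $81 (not a price — pay-as-bid).
Novara's winning unit-bids: 83 = $83.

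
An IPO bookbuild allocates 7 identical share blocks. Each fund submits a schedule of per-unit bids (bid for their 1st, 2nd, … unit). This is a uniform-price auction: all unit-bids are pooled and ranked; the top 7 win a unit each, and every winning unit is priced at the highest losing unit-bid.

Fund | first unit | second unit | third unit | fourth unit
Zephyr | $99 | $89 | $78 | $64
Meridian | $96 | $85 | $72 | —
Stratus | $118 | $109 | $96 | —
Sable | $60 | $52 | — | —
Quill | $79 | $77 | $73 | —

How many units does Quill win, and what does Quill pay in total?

Quill: 0 units, pays $0

Pooled unit-bids ranked (top 7): 118 (Stratus-1), 109 (Stratus-2), 99 (Zephyr-1), 96 (Meridian-1), 96 (Stratus-3), 89 (Zephyr-2), 85 (Meridian-2)
First bid not allocated: $79.
Quill wins 0 unit(s) at $79 each.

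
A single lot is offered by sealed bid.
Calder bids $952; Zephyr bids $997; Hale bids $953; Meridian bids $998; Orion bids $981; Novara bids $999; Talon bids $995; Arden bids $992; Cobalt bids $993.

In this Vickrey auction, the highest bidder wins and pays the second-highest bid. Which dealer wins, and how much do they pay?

Rule: the highest bidder wins and pays the second-highest bid.
Bids ranked: 999 (Novara) > 998 (Meridian) > 997 (Zephyr) > 995 (Talon) > 993 (Cobalt) > 992 (Arden) > …
Second-price: Novara pays Meridian's bid of $998.

Novara pays $998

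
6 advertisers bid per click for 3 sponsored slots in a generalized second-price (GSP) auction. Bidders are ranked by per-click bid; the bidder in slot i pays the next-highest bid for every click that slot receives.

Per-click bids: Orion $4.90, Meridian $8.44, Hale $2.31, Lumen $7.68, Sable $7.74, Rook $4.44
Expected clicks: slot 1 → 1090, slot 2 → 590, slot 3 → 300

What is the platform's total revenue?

Sorting advertisers: $8.44 (Meridian) > $7.74 (Sable) > $7.68 (Lumen) > $4.90 (Orion) > …
Slot 1: Meridian pays $7.74 × 1090 = $8436.60
Slot 2: Sable pays $7.68 × 590 = $4531.20
Slot 3: Lumen pays $4.90 × 300 = $1470.00
Total = $14437.80

Total revenue: $14437.80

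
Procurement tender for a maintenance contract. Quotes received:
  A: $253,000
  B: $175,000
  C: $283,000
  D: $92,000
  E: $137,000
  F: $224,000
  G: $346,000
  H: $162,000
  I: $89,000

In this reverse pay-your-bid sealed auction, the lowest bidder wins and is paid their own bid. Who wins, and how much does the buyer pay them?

I is paid $89,000

Bids in order: 89,000 (I) < 92,000 (D) < 137,000 (E) < 162,000 (H) < 175,000 (B) < 224,000 (F) < …
First-price: I is paid what they bid, $89,000.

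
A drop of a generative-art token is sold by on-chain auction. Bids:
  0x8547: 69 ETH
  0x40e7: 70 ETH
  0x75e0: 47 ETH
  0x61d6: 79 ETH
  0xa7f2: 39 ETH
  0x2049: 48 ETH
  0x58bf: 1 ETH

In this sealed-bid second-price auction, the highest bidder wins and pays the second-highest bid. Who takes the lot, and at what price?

Sorting bids: 79 (0x61d6) > 70 (0x40e7) > 69 (0x8547) > 48 (0x2049) > 47 (0x75e0) > 39 (0xa7f2) > …
0x61d6 wins with the highest bid; price is set by the runner-up at 70 ETH.

0x61d6 pays 70 ETH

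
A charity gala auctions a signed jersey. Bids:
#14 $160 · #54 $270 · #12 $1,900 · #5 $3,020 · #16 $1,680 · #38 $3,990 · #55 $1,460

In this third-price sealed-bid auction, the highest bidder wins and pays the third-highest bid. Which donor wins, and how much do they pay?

#38 pays $1,900

Sorting bids: 3,990 (#38) > 3,020 (#5) > 1,900 (#12) > 1,680 (#16) > 1,460 (#55) > 270 (#54) > …
#38 wins; payment is bid #3 in the ranking = $1,900.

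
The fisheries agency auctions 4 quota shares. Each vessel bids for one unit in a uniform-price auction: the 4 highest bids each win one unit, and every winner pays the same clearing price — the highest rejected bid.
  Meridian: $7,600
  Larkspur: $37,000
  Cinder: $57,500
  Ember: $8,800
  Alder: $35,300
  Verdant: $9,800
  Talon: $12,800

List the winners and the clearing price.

Ordering the bids: 57,500 (Cinder), 37,000 (Larkspur), 35,300 (Alder), 12,800 (Talon), 9,800 (Verdant), 8,800 (Ember), …
Winners (4 units): Cinder, Larkspur, Alder, Talon.
Clearing price = highest rejected bid = $9,800.

Cinder, Larkspur, Alder, Talon; each pays $9,800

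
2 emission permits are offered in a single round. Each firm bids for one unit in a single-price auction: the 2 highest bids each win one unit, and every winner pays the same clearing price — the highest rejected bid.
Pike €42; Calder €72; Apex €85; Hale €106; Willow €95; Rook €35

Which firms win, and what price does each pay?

Hale, Willow; each pays €85

Ordering the bids: 106 (Hale), 95 (Willow), 85 (Apex), 72 (Calder), …
Winners (2 units): Hale, Willow.
Clearing price = highest rejected bid = €85.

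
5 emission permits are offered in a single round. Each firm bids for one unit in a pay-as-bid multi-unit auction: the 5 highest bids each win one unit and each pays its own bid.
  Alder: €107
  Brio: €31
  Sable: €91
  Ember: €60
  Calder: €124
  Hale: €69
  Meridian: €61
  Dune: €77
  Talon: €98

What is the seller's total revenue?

Total revenue: €497

Bids ranked high→low: 124 (Calder), 107 (Alder), 98 (Talon), 91 (Sable), 77 (Dune), 69 (Hale), 61 (Meridian), …
The 5 highest are Calder, Alder, Talon, Sable, Dune.
Total revenue = 124 + 107 + 98 + 91 + 77 = €497.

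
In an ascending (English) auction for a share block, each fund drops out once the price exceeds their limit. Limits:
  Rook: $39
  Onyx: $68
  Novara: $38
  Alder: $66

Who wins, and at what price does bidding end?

Onyx wins at $66

Open ascending-bid auction: the price rises until one bidder remains; the winner pays the price at which the last rival dropped out.
Sorting limits: 68 (Onyx) > 66 (Alder) > 39 (Rook) > 38 (Novara)
Bidding ends when Alder exits at $66; Onyx takes it.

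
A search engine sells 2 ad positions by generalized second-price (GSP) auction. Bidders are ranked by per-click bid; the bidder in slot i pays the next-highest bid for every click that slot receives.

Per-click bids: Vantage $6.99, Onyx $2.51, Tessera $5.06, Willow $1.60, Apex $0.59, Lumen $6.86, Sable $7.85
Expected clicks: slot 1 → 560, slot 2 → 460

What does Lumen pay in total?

Lumen pays $0.00

Ranked by bid: $7.85 (Sable) > $6.99 (Vantage) > $6.86 (Lumen) > …
Lumen ranks below slot 2 → no slot, pays nothing.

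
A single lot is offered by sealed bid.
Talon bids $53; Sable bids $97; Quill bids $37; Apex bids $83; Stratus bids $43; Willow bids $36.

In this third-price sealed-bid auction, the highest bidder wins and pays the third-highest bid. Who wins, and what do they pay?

Third-price sealed-bid auction: the highest bidder wins and pays the third-highest bid.
Sorting bids: 97 (Sable) > 83 (Apex) > 53 (Talon) > 43 (Stratus) > 37 (Quill) > 36 (Willow)
Sable wins; payment is bid #3 in the ranking = $53.

Sable pays $53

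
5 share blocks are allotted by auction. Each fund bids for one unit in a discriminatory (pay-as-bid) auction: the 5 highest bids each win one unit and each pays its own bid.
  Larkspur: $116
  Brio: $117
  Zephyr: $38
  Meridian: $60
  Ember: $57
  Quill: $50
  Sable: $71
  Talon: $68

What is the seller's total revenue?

Total revenue: $432

Bids ranked high→low: 117 (Brio), 116 (Larkspur), 71 (Sable), 68 (Talon), 60 (Meridian), 57 (Ember), 50 (Quill), …
The 5 highest are Brio, Larkspur, Sable, Talon, Meridian.
Total revenue = 117 + 116 + 71 + 68 + 60 = $432.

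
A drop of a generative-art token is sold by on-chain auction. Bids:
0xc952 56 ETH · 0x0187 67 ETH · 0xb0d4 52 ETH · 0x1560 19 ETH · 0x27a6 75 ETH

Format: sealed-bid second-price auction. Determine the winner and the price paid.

Rule: the highest bidder wins and pays the second-highest bid.
Sorting bids: 75 (0x27a6) > 67 (0x0187) > 56 (0xc952) > 52 (0xb0d4) > 19 (0x1560)
Second-price: 0x27a6 pays 0x0187's bid of 67 ETH.

0x27a6 pays 67 ETH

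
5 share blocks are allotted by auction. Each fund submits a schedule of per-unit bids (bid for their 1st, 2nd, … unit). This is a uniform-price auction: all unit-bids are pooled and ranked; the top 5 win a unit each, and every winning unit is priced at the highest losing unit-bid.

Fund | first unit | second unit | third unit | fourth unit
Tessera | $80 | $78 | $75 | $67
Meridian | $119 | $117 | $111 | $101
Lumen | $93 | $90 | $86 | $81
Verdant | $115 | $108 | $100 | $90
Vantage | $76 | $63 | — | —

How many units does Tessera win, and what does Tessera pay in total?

Tessera: 0 units, pays $0

Pooled unit-bids ranked (top 5): 119 (Meridian-1), 117 (Meridian-2), 115 (Verdant-1), 111 (Meridian-3), 108 (Verdant-2)
The (k+1)-th unit-bid is $101.
Tessera wins 0 unit(s) at $101 each.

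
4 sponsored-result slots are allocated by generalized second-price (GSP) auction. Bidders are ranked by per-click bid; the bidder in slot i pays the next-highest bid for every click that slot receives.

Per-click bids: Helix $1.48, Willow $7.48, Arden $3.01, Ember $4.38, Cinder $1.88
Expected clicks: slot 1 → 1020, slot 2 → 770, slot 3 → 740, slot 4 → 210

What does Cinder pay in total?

Cinder pays $310.80

Per-click bids in order: $7.48 (Willow) > $4.38 (Ember) > $3.01 (Arden) > $1.88 (Cinder) > $1.48 (Helix)
Cinder holds slot 4 → pays next bid $1.48 × 210 clicks = $310.80.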